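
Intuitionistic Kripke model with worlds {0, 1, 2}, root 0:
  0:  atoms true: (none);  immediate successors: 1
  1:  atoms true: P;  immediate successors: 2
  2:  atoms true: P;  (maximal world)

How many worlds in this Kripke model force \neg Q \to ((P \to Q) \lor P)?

0: does not force it — 0 \nVdash \neg Q \to ((P \to Q) \lor P): already at 0 itself, 0 \Vdash \neg Q but 0 \nVdash (P \to Q) \lor P.
1: forces it.
2: forces it.
Worlds forcing the formula: {1, 2}.

2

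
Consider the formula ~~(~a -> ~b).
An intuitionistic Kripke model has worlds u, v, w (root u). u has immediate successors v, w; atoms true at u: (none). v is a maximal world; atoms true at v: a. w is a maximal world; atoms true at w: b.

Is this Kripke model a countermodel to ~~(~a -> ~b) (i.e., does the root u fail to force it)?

u ||-/- ~~(~a -> ~b) since w is accessible from u and w ||- ~(~a -> ~b).
w ||- ~(~a -> ~b): no world accessible from w forces ~a -> ~b.
So the root u does not force ~~(~a -> ~b); the model is a countermodel.

Yes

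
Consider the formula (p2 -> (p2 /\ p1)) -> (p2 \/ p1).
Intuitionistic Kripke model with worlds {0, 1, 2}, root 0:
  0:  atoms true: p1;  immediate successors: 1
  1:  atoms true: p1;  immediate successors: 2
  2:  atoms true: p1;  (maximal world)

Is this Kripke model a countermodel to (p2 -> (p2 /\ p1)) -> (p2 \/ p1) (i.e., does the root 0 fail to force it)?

0 ||- (p2 -> (p2 /\ p1)) -> (p2 \/ p1): every world accessible from 0 that forces p2 -> (p2 /\ p1) (namely 0, 1, 2) also forces p2 \/ p1.
So the root 0 forces (p2 -> (p2 /\ p1)) -> (p2 \/ p1); the model is not a countermodel.

No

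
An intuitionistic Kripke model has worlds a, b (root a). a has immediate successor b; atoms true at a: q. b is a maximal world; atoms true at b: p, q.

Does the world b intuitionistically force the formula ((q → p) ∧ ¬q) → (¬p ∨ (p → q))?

Yes

b ⊩ ((q → p) ∧ ¬q) → (¬p ∨ (p → q)) vacuously: no world accessible from b forces the antecedent (q → p) ∧ ¬q.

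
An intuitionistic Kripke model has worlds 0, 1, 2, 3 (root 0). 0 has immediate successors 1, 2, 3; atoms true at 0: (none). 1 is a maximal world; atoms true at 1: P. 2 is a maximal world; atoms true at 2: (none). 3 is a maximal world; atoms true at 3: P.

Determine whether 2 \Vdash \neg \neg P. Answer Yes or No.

No

2 \nVdash \neg \neg P since 2 is accessible from 2 and 2 \Vdash \neg P.
2 \Vdash \neg P: no world accessible from 2 forces P.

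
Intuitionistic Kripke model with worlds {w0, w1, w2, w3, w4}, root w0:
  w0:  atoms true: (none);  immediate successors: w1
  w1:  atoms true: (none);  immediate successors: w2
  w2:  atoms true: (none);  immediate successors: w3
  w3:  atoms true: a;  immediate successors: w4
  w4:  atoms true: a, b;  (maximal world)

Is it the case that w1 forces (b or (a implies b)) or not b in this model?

No

w1 does not force (b or (a implies b)) or not b: neither disjunct is forced at w1.
w1 does not force b or (a implies b): neither disjunct is forced at w1.
w1 lacks atom b, so w1 does not force b.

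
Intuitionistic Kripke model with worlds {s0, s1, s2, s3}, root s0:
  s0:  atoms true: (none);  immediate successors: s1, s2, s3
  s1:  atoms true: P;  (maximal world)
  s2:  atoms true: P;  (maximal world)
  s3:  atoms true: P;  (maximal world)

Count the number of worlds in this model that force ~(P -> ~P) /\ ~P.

0

s0: does not force it — s0 ||-/- ~(P -> ~P) /\ ~P since s0 fails ~P.
s1: does not force it — s1 ||-/- ~(P -> ~P) /\ ~P since s1 fails ~P.
s2: does not force it — s2 ||-/- ~(P -> ~P) /\ ~P since s2 fails ~P.
s3: does not force it.
Worlds forcing the formula: { }.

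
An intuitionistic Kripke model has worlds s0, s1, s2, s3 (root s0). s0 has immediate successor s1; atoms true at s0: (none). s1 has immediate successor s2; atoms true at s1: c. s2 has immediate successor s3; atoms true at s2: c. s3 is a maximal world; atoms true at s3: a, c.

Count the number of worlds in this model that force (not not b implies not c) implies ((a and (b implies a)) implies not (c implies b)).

s0: forces it.
s1: forces it.
s2: forces it.
s3: forces it.
Worlds forcing the formula: {s0, s1, s2, s3}.

4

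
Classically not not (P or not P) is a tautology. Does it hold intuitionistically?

Yes

This is the double negation of excluded middle, which is intuitionistically derivable.
Assuming not (P or not P): from P we'd get P or not P, so not P; but then P or not P again — contradiction. Hence not not (P or not P).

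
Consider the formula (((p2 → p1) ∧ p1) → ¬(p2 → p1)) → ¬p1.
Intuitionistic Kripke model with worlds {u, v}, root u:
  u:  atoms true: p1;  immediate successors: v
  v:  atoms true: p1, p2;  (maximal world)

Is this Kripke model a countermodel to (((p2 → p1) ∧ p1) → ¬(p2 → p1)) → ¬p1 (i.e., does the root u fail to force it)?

u ⊩ (((p2 → p1) ∧ p1) → ¬(p2 → p1)) → ¬p1 vacuously: no world accessible from u forces the antecedent ((p2 → p1) ∧ p1) → ¬(p2 → p1).
So the root u forces (((p2 → p1) ∧ p1) → ¬(p2 → p1)) → ¬p1; the model is not a countermodel.

No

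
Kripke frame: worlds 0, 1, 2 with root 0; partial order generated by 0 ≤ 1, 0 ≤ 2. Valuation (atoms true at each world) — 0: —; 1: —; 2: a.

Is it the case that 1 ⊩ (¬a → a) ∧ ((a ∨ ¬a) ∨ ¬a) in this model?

No

1 ⊮ (¬a → a) ∧ ((a ∨ ¬a) ∨ ¬a) since 1 fails ¬a → a.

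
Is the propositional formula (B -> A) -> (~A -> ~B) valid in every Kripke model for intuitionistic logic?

Yes

This is the forward direction of contraposition, which is intuitionistically derivable.
Assume B -> A and ~A. If B held then A would follow, contradicting ~A; so ~B.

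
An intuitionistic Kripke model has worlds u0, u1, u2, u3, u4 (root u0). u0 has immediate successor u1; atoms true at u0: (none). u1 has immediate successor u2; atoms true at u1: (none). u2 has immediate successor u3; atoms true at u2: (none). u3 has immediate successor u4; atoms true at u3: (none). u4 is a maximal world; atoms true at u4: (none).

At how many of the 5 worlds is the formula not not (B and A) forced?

u0: does not force it — u0 does not force not not (B and A) since u0 is accessible from u0 and u0 forces not (B and A).
u1: does not force it.
u2: does not force it.
u3: does not force it.
u4: does not force it.
Worlds forcing the formula: { }.

0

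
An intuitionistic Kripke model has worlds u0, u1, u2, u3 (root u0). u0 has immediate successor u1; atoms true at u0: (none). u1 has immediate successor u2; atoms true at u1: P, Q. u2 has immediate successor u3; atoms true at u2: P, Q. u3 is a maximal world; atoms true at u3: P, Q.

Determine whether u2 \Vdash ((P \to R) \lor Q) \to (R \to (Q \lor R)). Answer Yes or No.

Yes

u2 \Vdash ((P \to R) \lor Q) \to (R \to (Q \lor R)): every world accessible from u2 that forces (P \to R) \lor Q (namely u2, u3) also forces R \to (Q \lor R).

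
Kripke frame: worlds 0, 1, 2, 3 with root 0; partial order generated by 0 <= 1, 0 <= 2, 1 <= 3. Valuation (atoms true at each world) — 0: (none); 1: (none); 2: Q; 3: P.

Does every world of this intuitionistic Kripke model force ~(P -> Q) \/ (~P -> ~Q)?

No

Not every world: 0 ||-/- ~(P -> Q) \/ (~P -> ~Q).
0 ||-/- ~(P -> Q) \/ (~P -> ~Q): neither disjunct is forced at 0.
0 ||-/- ~(P -> Q) since 2 is accessible from 0 and 2 ||- P -> Q.
2 ||- P -> Q vacuously: no world accessible from 2 forces the antecedent P.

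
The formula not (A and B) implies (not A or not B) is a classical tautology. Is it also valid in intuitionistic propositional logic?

No

This is the constructively invalid direction of De Morgan's law for conjunction, which is not intuitionistically valid.
A Kripke countermodel: worlds w0, w1, w2; order generated by w0 <= w1, w0 <= w2; atoms true at each world — w0:{}; w1:{A}; w2:{B}.
w0 does not force not (A and B) implies (not A or not B): already at w0 itself, w0 forces not (A and B) but w0 does not force not A or not B.
w0 does not force not A or not B: neither disjunct is forced at w0.
w0 does not force not A since w1 is accessible from w0 and w1 forces A.
So the root w0 does not force the formula.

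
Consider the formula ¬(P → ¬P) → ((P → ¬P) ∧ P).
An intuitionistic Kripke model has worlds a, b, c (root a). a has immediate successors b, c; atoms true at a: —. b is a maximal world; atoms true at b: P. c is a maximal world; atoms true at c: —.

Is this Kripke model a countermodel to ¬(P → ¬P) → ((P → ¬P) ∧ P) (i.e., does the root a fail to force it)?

a ⊮ ¬(P → ¬P) → ((P → ¬P) ∧ P): at the accessible world b, b ⊩ ¬(P → ¬P) but b ⊮ (P → ¬P) ∧ P.
b ⊮ (P → ¬P) ∧ P since b fails P → ¬P.
So the root a does not force ¬(P → ¬P) → ((P → ¬P) ∧ P); the model is a countermodel.

Yes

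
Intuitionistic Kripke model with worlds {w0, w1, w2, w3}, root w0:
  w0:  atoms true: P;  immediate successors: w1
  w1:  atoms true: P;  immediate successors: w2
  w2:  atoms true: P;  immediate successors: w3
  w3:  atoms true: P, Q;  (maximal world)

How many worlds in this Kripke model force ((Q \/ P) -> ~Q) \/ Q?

w0: does not force it — w0 ||-/- ((Q \/ P) -> ~Q) \/ Q: neither disjunct is forced at w0.
w1: does not force it.
w2: does not force it.
w3: forces it.
Worlds forcing the formula: {w3}.

1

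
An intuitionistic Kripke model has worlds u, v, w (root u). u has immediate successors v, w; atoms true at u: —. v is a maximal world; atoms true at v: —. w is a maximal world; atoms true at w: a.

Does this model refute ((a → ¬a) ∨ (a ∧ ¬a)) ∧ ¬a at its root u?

Yes

u ⊮ ((a → ¬a) ∨ (a ∧ ¬a)) ∧ ¬a since u fails (a → ¬a) ∨ (a ∧ ¬a).
So the root u does not force ((a → ¬a) ∨ (a ∧ ¬a)) ∧ ¬a; the model is a countermodel.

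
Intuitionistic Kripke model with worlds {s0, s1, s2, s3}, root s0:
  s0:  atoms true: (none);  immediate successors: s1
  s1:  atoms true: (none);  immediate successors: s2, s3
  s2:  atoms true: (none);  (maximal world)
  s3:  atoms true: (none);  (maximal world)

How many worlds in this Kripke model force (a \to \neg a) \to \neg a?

4

s0: forces it.
s1: forces it.
s2: forces it.
s3: forces it.
Worlds forcing the formula: {s0, s1, s2, s3}.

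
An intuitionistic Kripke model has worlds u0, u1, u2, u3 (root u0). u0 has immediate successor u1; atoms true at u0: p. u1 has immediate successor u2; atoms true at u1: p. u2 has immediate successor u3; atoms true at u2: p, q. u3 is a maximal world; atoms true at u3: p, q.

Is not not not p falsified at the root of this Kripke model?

u0 does not force not not not p since u0 is accessible from u0 and u0 forces not not p.
u0 forces not not p: no world accessible from u0 forces not p.
So the root u0 does not force not not not p; the model is a countermodel.

Yes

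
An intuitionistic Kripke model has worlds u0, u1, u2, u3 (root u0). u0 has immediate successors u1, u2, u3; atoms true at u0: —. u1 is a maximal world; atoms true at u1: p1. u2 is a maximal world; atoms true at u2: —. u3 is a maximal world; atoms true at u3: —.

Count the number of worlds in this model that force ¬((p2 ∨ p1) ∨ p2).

2

u0: does not force it — u0 ⊮ ¬((p2 ∨ p1) ∨ p2) since u1 is accessible from u0 and u1 ⊩ (p2 ∨ p1) ∨ p2.
u1: does not force it — u1 ⊮ ¬((p2 ∨ p1) ∨ p2) since u1 is accessible from u1 and u1 ⊩ (p2 ∨ p1) ∨ p2.
u2: forces it.
u3: forces it.
Worlds forcing the formula: {u2, u3}.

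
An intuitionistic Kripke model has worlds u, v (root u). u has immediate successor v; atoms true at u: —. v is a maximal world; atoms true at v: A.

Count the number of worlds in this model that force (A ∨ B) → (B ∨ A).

u: forces it.
v: forces it.
Worlds forcing the formula: {u, v}.

2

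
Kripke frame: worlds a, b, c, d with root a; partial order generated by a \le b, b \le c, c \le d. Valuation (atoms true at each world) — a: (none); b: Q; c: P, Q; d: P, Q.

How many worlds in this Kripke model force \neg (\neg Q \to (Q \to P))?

a: does not force it — a \nVdash \neg (\neg Q \to (Q \to P)) since a is accessible from a and a \Vdash \neg Q \to (Q \to P).
b: does not force it — b \nVdash \neg (\neg Q \to (Q \to P)) since b is accessible from b and b \Vdash \neg Q \to (Q \to P).
c: does not force it.
d: does not force it.
Worlds forcing the formula: { }.

0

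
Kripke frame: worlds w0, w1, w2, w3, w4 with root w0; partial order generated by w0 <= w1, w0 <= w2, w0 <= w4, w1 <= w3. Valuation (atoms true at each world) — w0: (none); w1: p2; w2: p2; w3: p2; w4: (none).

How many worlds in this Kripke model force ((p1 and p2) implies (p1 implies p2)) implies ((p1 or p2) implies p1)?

w0: does not force it — w0 does not force ((p1 and p2) implies (p1 implies p2)) implies ((p1 or p2) implies p1): already at w0 itself, w0 forces (p1 and p2) implies (p1 implies p2) but w0 does not force (p1 or p2) implies p1.
w1: does not force it — w1 does not force ((p1 and p2) implies (p1 implies p2)) implies ((p1 or p2) implies p1): already at w1 itself, w1 forces (p1 and p2) implies (p1 implies p2) but w1 does not force (p1 or p2) implies p1.
w2: does not force it — w2 does not force ((p1 and p2) implies (p1 implies p2)) implies ((p1 or p2) implies p1): already at w2 itself, w2 forces (p1 and p2) implies (p1 implies p2) but w2 does not force (p1 or p2) implies p1.
w3: does not force it.
w4: forces it.
Worlds forcing the formula: {w4}.

1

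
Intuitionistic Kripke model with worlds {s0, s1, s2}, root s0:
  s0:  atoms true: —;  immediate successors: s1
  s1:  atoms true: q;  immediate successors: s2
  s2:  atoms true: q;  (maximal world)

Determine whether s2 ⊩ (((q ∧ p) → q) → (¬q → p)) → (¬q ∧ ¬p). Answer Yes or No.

No

s2 ⊮ (((q ∧ p) → q) → (¬q → p)) → (¬q ∧ ¬p): already at s2 itself, s2 ⊩ ((q ∧ p) → q) → (¬q → p) but s2 ⊮ ¬q ∧ ¬p.
s2 ⊮ ¬q ∧ ¬p since s2 fails ¬q.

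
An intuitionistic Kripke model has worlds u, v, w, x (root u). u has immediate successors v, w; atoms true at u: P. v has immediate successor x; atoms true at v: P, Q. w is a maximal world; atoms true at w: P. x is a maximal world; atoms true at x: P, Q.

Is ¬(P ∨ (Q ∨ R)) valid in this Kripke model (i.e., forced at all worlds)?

No

Not every world: u ⊮ ¬(P ∨ (Q ∨ R)).
u ⊮ ¬(P ∨ (Q ∨ R)) since u is accessible from u and u ⊩ P ∨ (Q ∨ R).
u ⊩ P ∨ (Q ∨ R) via the disjunct P.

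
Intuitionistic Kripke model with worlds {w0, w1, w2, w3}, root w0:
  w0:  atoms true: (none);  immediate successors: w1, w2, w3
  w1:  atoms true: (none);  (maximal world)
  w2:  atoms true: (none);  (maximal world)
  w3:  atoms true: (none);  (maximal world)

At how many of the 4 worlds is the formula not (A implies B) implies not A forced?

w0: forces it.
w1: forces it.
w2: forces it.
w3: forces it.
Worlds forcing the formula: {w0, w1, w2, w3}.

4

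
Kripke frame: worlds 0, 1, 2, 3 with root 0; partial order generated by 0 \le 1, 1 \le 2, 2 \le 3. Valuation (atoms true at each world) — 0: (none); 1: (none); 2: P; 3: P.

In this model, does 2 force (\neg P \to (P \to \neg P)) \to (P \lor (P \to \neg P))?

2 \Vdash (\neg P \to (P \to \neg P)) \to (P \lor (P \to \neg P)): every world accessible from 2 that forces \neg P \to (P \to \neg P) (namely 2, 3) also forces P \lor (P \to \neg P).

Yes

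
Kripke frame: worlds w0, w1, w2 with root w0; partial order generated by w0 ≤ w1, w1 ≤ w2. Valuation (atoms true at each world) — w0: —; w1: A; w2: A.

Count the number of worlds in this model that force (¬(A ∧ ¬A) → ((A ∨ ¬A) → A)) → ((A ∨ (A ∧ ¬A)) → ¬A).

w0: does not force it — w0 ⊮ (¬(A ∧ ¬A) → ((A ∨ ¬A) → A)) → ((A ∨ (A ∧ ¬A)) → ¬A): already at w0 itself, w0 ⊩ ¬(A ∧ ¬A) → ((A ∨ ¬A) → A) but w0 ⊮ (A ∨ (A ∧ ¬A)) → ¬A.
w1: does not force it.
w2: does not force it.
Worlds forcing the formula: { }.

0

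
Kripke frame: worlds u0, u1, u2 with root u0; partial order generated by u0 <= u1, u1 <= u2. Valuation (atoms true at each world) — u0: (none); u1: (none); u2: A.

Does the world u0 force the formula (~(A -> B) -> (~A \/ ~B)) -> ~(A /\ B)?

Yes

u0 ||- (~(A -> B) -> (~A \/ ~B)) -> ~(A /\ B): every world accessible from u0 that forces ~(A -> B) -> (~A \/ ~B) (namely u0, u1, u2) also forces ~(A /\ B).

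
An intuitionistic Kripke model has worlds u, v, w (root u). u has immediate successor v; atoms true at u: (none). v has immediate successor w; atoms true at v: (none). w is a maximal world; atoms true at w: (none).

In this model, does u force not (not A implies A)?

Yes

u forces not (not A implies A): no world accessible from u forces not A implies A.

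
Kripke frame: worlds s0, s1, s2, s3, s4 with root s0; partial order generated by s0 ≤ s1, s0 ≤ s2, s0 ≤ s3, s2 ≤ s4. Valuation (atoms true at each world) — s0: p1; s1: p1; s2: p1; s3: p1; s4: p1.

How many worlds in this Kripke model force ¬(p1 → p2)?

s0: forces it.
s1: forces it.
s2: forces it.
s3: forces it.
s4: forces it.
Worlds forcing the formula: {s0, s1, s2, s3, s4}.

5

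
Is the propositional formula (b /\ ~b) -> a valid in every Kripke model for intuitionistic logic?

This is an instance of ex falso quodlibet, which is intuitionistically derivable.
No world can force both b and ~b, so the antecedent b /\ ~b is never forced and the implication holds vacuously at every world.

Yes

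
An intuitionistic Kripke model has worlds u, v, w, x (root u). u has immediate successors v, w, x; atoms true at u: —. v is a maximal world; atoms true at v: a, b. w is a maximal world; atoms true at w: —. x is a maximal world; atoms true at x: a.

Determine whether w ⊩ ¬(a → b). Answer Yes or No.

No

w ⊮ ¬(a → b) since w is accessible from w and w ⊩ a → b.
w ⊩ a → b vacuously: no world accessible from w forces the antecedent a.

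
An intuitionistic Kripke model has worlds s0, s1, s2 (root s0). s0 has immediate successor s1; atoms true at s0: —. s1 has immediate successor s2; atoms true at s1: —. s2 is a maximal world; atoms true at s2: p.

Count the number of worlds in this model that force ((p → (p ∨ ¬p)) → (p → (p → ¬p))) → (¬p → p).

s0: forces it.
s1: forces it.
s2: forces it.
Worlds forcing the formula: {s0, s1, s2}.

3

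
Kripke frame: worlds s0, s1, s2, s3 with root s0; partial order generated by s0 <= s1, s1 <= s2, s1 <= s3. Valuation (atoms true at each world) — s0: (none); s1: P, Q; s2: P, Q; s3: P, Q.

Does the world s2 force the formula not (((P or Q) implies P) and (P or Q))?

s2 does not force not (((P or Q) implies P) and (P or Q)) since s2 is accessible from s2 and s2 forces ((P or Q) implies P) and (P or Q).
s2 forces ((P or Q) implies P) and (P or Q) since s2 forces both conjuncts.

No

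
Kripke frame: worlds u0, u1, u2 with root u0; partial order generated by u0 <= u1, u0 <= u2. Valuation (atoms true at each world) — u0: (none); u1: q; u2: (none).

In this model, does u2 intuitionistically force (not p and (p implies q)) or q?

u2 forces (not p and (p implies q)) or q via the disjunct not p and (p implies q).

Yes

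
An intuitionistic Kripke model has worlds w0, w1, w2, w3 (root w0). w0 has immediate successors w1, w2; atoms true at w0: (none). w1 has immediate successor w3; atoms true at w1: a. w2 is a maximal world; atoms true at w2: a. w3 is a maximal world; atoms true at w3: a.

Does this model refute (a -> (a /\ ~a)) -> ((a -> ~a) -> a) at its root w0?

w0 ||- (a -> (a /\ ~a)) -> ((a -> ~a) -> a) vacuously: no world accessible from w0 forces the antecedent a -> (a /\ ~a).
So the root w0 forces (a -> (a /\ ~a)) -> ((a -> ~a) -> a); the model is not a countermodel.

No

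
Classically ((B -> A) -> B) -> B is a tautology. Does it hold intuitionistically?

This is Peirce's law, which is not intuitionistically valid.
A Kripke countermodel: worlds w0, w1; order generated by w0 <= w1; atoms true at each world — w0:{}; w1:{B}.
w0 ||-/- ((B -> A) -> B) -> B: already at w0 itself, w0 ||- (B -> A) -> B but w0 ||-/- B.
w0 lacks atom B, so w0 ||-/- B.
So the root w0 does not force the formula.

No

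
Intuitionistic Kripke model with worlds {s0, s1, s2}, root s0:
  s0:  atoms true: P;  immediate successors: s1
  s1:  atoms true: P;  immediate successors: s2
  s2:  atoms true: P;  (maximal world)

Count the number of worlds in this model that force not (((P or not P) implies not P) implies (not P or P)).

s0: does not force it — s0 does not force not (((P or not P) implies not P) implies (not P or P)) since s0 is accessible from s0 and s0 forces ((P or not P) implies not P) implies (not P or P).
s1: does not force it — s1 does not force not (((P or not P) implies not P) implies (not P or P)) since s1 is accessible from s1 and s1 forces ((P or not P) implies not P) implies (not P or P).
s2: does not force it.
Worlds forcing the formula: { }.

0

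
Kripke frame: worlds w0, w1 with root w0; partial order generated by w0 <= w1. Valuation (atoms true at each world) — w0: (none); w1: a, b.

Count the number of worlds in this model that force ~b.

w0: does not force it — w0 ||-/- ~b since w1 is accessible from w0 and w1 ||- b.
w1: does not force it — w1 ||-/- ~b since w1 is accessible from w1 and w1 ||- b.
Worlds forcing the formula: { }.

0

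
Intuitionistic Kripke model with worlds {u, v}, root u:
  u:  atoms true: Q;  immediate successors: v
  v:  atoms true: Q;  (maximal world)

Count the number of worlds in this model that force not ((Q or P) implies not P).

u: does not force it — u does not force not ((Q or P) implies not P) since u is accessible from u and u forces (Q or P) implies not P.
v: does not force it — v does not force not ((Q or P) implies not P) since v is accessible from v and v forces (Q or P) implies not P.
Worlds forcing the formula: { }.

0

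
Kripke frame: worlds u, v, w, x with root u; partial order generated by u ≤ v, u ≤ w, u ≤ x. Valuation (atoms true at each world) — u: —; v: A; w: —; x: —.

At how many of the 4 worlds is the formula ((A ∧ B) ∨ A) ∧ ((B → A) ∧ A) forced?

1

u: does not force it — u ⊮ ((A ∧ B) ∨ A) ∧ ((B → A) ∧ A) since u fails (A ∧ B) ∨ A.
v: forces it.
w: does not force it.
x: does not force it.
Worlds forcing the formula: {v}.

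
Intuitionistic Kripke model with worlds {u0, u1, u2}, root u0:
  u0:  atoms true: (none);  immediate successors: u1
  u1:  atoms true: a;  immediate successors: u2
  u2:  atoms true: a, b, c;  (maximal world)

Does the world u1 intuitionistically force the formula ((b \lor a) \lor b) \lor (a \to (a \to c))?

u1 \Vdash ((b \lor a) \lor b) \lor (a \to (a \to c)) via the disjunct (b \lor a) \lor b.

Yes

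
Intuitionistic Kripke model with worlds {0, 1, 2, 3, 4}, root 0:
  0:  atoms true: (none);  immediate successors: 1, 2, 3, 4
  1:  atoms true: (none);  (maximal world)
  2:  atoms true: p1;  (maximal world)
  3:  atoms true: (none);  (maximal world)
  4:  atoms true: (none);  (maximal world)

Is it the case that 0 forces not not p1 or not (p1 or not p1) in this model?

0 does not force not not p1 or not (p1 or not p1): neither disjunct is forced at 0.
0 does not force not not p1 since 1 is accessible from 0 and 1 forces not p1.
1 forces not p1: no world accessible from 1 forces p1.

No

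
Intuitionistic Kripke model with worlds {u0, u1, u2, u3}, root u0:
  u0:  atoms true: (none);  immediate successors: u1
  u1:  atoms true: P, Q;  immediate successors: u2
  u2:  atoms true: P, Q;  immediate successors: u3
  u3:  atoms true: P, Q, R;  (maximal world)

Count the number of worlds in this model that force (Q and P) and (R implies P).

3

u0: does not force it — u0 does not force (Q and P) and (R implies P) since u0 fails Q and P.
u1: forces it.
u2: forces it.
u3: forces it.
Worlds forcing the formula: {u1, u2, u3}.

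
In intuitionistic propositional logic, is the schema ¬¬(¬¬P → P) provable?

Yes

This is the double negation of double-negation elimination, which is intuitionistically derivable.
By Glivenko's theorem the double negation of any classical propositional tautology is intuitionistically provable; ¬¬P → P is classically a tautology.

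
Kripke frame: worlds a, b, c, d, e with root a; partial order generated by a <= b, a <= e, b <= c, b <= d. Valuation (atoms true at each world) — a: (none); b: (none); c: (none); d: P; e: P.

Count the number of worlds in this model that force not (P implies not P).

2

a: does not force it — a does not force not (P implies not P) since c is accessible from a and c forces P implies not P.
b: does not force it.
c: does not force it.
d: forces it.
e: forces it.
Worlds forcing the formula: {d, e}.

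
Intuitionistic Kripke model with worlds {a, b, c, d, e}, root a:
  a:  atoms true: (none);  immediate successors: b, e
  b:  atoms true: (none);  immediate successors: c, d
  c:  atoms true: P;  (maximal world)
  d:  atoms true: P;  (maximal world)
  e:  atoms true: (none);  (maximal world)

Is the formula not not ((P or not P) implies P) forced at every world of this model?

No

Not every world: a does not force not not ((P or not P) implies P).
a does not force not not ((P or not P) implies P) since e is accessible from a and e forces not ((P or not P) implies P).
e forces not ((P or not P) implies P): no world accessible from e forces (P or not P) implies P.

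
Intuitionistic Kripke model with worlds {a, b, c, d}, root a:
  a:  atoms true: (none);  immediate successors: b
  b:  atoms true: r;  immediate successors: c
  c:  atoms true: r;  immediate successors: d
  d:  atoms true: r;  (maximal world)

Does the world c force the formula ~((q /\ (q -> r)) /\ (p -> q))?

c ||- ~((q /\ (q -> r)) /\ (p -> q)): no world accessible from c forces (q /\ (q -> r)) /\ (p -> q).

Yes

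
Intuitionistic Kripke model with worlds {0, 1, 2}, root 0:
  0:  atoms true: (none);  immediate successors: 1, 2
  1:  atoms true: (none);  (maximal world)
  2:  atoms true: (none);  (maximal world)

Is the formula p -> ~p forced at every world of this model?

0 ||- p -> ~p vacuously: no world accessible from 0 forces the antecedent p.
Since the root 0 forces p -> ~p and forcing is persistent (monotone upward), every world forces it.

Yes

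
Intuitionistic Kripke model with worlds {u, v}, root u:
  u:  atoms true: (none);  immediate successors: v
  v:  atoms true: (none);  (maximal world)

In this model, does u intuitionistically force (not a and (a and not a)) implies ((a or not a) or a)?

Yes

u forces (not a and (a and not a)) implies ((a or not a) or a) vacuously: no world accessible from u forces the antecedent not a and (a and not a).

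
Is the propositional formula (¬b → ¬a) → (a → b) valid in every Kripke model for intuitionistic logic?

No

This is the converse of contraposition, which is not intuitionistically valid.
A Kripke countermodel: worlds 0, 1; order generated by 0 ≤ 1; atoms true at each world — 0:{a}; 1:{a,b}.
0 ⊮ (¬b → ¬a) → (a → b): already at 0 itself, 0 ⊩ ¬b → ¬a but 0 ⊮ a → b.
0 ⊮ a → b: already at 0 itself, 0 ⊩ a but 0 ⊮ b.
0 lacks atom b, so 0 ⊮ b.
So the root 0 does not force the formula.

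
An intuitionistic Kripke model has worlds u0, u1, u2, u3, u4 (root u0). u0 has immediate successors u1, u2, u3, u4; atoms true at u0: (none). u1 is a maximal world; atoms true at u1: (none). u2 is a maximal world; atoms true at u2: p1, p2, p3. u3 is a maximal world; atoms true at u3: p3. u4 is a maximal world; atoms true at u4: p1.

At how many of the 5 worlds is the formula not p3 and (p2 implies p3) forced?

2

u0: does not force it — u0 does not force not p3 and (p2 implies p3) since u0 fails not p3.
u1: forces it.
u2: does not force it — u2 does not force not p3 and (p2 implies p3) since u2 fails not p3.
u3: does not force it.
u4: forces it.
Worlds forcing the formula: {u1, u4}.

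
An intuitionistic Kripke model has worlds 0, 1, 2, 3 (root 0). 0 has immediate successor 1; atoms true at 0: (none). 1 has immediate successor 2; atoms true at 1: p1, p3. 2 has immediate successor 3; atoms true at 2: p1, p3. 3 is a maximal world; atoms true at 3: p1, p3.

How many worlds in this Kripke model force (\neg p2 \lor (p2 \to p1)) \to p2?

0

0: does not force it — 0 \nVdash (\neg p2 \lor (p2 \to p1)) \to p2: already at 0 itself, 0 \Vdash \neg p2 \lor (p2 \to p1) but 0 \nVdash p2.
1: does not force it — 1 \nVdash (\neg p2 \lor (p2 \to p1)) \to p2: already at 1 itself, 1 \Vdash \neg p2 \lor (p2 \to p1) but 1 \nVdash p2.
2: does not force it — 2 \nVdash (\neg p2 \lor (p2 \to p1)) \to p2: already at 2 itself, 2 \Vdash \neg p2 \lor (p2 \to p1) but 2 \nVdash p2.
3: does not force it.
Worlds forcing the formula: { }.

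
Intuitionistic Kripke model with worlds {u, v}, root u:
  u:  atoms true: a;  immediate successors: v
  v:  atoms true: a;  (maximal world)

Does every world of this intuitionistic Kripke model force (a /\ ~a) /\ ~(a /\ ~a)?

No

Not every world: u ||-/- (a /\ ~a) /\ ~(a /\ ~a).
u ||-/- (a /\ ~a) /\ ~(a /\ ~a) since u fails a /\ ~a.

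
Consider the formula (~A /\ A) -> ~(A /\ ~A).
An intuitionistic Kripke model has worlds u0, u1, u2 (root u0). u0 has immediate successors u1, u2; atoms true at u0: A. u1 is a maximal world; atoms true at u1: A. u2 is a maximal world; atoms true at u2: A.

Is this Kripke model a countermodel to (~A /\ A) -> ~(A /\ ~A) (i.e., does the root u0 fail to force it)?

No

u0 ||- (~A /\ A) -> ~(A /\ ~A) vacuously: no world accessible from u0 forces the antecedent ~A /\ A.
So the root u0 forces (~A /\ A) -> ~(A /\ ~A); the model is not a countermodel.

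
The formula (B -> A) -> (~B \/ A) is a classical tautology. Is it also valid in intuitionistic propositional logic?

This is the material-implication-as-disjunction principle, which is not intuitionistically valid.
A Kripke countermodel: worlds u, v; order generated by u <= v; atoms true at each world — u:{}; v:{A,B}.
u ||-/- (B -> A) -> (~B \/ A): already at u itself, u ||- B -> A but u ||-/- ~B \/ A.
u ||-/- ~B \/ A: neither disjunct is forced at u.
u ||-/- ~B since v is accessible from u and v ||- B.
So the root u does not force the formula.

No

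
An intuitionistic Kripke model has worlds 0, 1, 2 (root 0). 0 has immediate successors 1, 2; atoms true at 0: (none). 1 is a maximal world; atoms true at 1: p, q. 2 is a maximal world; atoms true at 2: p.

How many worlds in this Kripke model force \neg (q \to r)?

1

0: does not force it — 0 \nVdash \neg (q \to r) since 2 is accessible from 0 and 2 \Vdash q \to r.
1: forces it.
2: does not force it — 2 \nVdash \neg (q \to r) since 2 is accessible from 2 and 2 \Vdash q \to r.
Worlds forcing the formula: {1}.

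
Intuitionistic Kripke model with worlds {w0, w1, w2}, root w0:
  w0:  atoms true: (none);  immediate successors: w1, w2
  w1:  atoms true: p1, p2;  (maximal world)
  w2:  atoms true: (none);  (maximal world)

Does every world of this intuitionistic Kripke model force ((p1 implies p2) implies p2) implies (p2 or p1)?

w0 forces ((p1 implies p2) implies p2) implies (p2 or p1): every world accessible from w0 that forces (p1 implies p2) implies p2 (namely w1) also forces p2 or p1.
Since the root w0 forces ((p1 implies p2) implies p2) implies (p2 or p1) and forcing is persistent (monotone upward), every world forces it.

Yes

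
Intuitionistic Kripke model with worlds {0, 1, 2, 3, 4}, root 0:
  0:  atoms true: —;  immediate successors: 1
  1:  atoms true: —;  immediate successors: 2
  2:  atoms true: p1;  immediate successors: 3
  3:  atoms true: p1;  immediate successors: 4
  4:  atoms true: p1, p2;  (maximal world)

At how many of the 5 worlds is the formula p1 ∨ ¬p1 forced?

3

0: does not force it — 0 ⊮ p1 ∨ ¬p1: neither disjunct is forced at 0.
1: does not force it.
2: forces it.
3: forces it.
4: forces it.
Worlds forcing the formula: {2, 3, 4}.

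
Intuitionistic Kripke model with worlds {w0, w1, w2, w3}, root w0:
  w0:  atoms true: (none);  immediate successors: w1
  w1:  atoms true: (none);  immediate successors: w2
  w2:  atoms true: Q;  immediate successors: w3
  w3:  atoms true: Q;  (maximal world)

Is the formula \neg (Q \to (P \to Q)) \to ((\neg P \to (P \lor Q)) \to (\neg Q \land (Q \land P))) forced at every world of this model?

Yes

w0 \Vdash \neg (Q \to (P \to Q)) \to ((\neg P \to (P \lor Q)) \to (\neg Q \land (Q \land P))) vacuously: no world accessible from w0 forces the antecedent \neg (Q \to (P \to Q)).
Since the root w0 forces \neg (Q \to (P \to Q)) \to ((\neg P \to (P \lor Q)) \to (\neg Q \land (Q \land P))) and forcing is persistent (monotone upward), every world forces it.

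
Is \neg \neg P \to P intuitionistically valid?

No

This is double-negation elimination, which is not intuitionistically valid.
A Kripke countermodel: worlds u, v; order generated by u \le v; atoms true at each world — u:{}; v:{P}.
u \nVdash \neg \neg P \to P: already at u itself, u \Vdash \neg \neg P but u \nVdash P.
u lacks atom P, so u \nVdash P.
So the root u does not force the formula.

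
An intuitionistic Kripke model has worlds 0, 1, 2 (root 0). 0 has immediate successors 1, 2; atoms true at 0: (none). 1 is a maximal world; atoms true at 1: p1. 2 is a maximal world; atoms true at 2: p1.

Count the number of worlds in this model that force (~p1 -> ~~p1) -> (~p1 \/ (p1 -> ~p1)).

0: does not force it — 0 ||-/- (~p1 -> ~~p1) -> (~p1 \/ (p1 -> ~p1)): already at 0 itself, 0 ||- ~p1 -> ~~p1 but 0 ||-/- ~p1 \/ (p1 -> ~p1).
1: does not force it — 1 ||-/- (~p1 -> ~~p1) -> (~p1 \/ (p1 -> ~p1)): already at 1 itself, 1 ||- ~p1 -> ~~p1 but 1 ||-/- ~p1 \/ (p1 -> ~p1).
2: does not force it — 2 ||-/- (~p1 -> ~~p1) -> (~p1 \/ (p1 -> ~p1)): already at 2 itself, 2 ||- ~p1 -> ~~p1 but 2 ||-/- ~p1 \/ (p1 -> ~p1).
Worlds forcing the formula: { }.

0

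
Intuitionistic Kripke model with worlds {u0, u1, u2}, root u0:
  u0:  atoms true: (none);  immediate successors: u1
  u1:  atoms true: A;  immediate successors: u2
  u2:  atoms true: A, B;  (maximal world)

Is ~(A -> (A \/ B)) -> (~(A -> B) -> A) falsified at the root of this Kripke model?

u0 ||- ~(A -> (A \/ B)) -> (~(A -> B) -> A) vacuously: no world accessible from u0 forces the antecedent ~(A -> (A \/ B)).
So the root u0 forces ~(A -> (A \/ B)) -> (~(A -> B) -> A); the model is not a countermodel.

No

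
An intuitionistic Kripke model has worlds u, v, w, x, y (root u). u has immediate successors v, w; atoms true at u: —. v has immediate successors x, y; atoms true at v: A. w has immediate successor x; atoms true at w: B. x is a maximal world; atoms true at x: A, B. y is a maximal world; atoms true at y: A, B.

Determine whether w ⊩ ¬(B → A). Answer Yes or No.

No

w ⊮ ¬(B → A) since x is accessible from w and x ⊩ B → A.
x ⊩ B → A: every world accessible from x that forces B (namely x) also forces A.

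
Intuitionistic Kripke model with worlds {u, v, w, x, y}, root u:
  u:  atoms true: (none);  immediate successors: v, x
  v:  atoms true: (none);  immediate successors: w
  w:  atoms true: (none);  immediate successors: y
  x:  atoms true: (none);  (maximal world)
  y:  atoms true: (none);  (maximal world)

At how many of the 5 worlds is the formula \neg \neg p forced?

u: does not force it — u \nVdash \neg \neg p since u is accessible from u and u \Vdash \neg p.
v: does not force it — v \nVdash \neg \neg p since v is accessible from v and v \Vdash \neg p.
w: does not force it.
x: does not force it.
y: does not force it.
Worlds forcing the formula: { }.

0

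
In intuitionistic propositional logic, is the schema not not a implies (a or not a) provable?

This is a variant of double-negation elimination (deriving excluded middle from double negation), which is not intuitionistically valid.
A Kripke countermodel: worlds s0, s1; order generated by s0 <= s1; atoms true at each world — s0:{}; s1:{a}.
s0 does not force not not a implies (a or not a): already at s0 itself, s0 forces not not a but s0 does not force a or not a.
s0 does not force a or not a: neither disjunct is forced at s0.
s0 lacks atom a, so s0 does not force a.
So the root s0 does not force the formula.

No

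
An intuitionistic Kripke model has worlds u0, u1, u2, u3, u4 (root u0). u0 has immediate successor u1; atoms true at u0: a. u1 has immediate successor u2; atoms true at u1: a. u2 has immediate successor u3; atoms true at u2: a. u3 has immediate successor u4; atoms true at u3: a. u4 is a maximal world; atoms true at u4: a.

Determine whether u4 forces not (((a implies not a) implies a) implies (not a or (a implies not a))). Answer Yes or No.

u4 forces not (((a implies not a) implies a) implies (not a or (a implies not a))): no world accessible from u4 forces ((a implies not a) implies a) implies (not a or (a implies not a)).

Yes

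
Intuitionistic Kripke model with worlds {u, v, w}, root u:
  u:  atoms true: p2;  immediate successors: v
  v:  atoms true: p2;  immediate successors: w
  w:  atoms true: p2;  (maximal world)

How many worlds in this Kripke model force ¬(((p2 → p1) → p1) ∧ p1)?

u: forces it.
v: forces it.
w: forces it.
Worlds forcing the formula: {u, v, w}.

3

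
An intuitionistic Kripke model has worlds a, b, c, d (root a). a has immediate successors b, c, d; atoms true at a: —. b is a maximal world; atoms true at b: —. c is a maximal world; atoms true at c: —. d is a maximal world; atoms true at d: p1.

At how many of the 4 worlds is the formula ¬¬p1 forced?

1

a: does not force it — a ⊮ ¬¬p1 since b is accessible from a and b ⊩ ¬p1.
b: does not force it — b ⊮ ¬¬p1 since b is accessible from b and b ⊩ ¬p1.
c: does not force it.
d: forces it.
Worlds forcing the formula: {d}.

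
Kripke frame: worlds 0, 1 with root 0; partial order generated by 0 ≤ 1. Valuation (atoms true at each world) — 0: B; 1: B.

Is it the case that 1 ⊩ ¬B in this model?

1 ⊮ ¬B since 1 is accessible from 1 and 1 ⊩ B.

No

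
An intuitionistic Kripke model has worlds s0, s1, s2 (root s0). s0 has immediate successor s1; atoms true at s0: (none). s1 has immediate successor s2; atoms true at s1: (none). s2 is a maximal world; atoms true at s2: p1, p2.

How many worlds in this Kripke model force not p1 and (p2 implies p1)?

s0: does not force it — s0 does not force not p1 and (p2 implies p1) since s0 fails not p1.
s1: does not force it.
s2: does not force it.
Worlds forcing the formula: { }.

0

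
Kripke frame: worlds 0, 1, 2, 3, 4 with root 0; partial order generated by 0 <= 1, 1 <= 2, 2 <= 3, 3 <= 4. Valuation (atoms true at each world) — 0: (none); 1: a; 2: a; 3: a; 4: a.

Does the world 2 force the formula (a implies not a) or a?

Yes

2 forces (a implies not a) or a via the disjunct a.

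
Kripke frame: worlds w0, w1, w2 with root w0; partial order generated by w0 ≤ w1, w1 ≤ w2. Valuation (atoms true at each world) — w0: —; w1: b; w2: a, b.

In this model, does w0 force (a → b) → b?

No

w0 ⊮ (a → b) → b: already at w0 itself, w0 ⊩ a → b but w0 ⊮ b.
w0 lacks atom b, so w0 ⊮ b.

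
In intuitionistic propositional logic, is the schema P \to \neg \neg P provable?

This is double-negation introduction, which is intuitionistically derivable.
If a world forces P then every accessible world forces P (persistence), so none forces \neg P; hence \neg \neg P.

Yes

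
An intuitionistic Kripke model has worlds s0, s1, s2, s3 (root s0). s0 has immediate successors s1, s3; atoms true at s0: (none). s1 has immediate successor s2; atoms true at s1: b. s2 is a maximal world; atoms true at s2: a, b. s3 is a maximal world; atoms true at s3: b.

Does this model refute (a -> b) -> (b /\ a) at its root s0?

Yes

s0 ||-/- (a -> b) -> (b /\ a): already at s0 itself, s0 ||- a -> b but s0 ||-/- b /\ a.
s0 ||-/- b /\ a since s0 fails b.
So the root s0 does not force (a -> b) -> (b /\ a); the model is a countermodel.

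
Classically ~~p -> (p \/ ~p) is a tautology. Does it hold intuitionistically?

This is a variant of double-negation elimination (deriving excluded middle from double negation), which is not intuitionistically valid.
A Kripke countermodel: worlds s0, s1; order generated by s0 <= s1; atoms true at each world — s0:{}; s1:{p}.
s0 ||-/- ~~p -> (p \/ ~p): already at s0 itself, s0 ||- ~~p but s0 ||-/- p \/ ~p.
s0 ||-/- p \/ ~p: neither disjunct is forced at s0.
s0 lacks atom p, so s0 ||-/- p.
So the root s0 does not force the formula.

No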